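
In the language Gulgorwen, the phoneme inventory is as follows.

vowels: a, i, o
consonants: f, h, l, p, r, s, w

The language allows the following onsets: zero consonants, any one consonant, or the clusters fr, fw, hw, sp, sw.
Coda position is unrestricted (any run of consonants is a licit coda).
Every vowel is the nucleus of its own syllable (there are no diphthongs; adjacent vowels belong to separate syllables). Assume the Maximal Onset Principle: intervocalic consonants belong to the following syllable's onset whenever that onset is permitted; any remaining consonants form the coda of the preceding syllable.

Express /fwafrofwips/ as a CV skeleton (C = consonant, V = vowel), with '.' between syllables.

CCV.CCV.CCVCC

The vowels are a, o, i — 3 nuclei, so 3 syllables.
Between /a/ (V1) and /o/ (V2): /fr/ — entire cluster is a permitted onset → onset /fr/, coda ∅.
Between /o/ (V2) and /i/ (V3): /fw/ is a licit onset in full, so it all attaches to the next syllable.
Putting it together: fwa.fro.fwips.
Mapping each syllable to C/V: /fwa/ → CCV, /fro/ → CCV, /fwips/ → CCVCC.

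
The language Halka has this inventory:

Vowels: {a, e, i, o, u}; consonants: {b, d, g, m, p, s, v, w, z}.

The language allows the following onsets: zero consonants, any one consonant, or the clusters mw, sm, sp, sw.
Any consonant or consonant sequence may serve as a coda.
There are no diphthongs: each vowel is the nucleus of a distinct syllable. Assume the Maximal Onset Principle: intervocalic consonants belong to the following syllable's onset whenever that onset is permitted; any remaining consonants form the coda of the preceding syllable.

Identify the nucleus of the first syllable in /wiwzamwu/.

Nuclei (vowels): i, a, u → 3 syllables.
The first nucleus (vowel 1 from the left) is /i/.

i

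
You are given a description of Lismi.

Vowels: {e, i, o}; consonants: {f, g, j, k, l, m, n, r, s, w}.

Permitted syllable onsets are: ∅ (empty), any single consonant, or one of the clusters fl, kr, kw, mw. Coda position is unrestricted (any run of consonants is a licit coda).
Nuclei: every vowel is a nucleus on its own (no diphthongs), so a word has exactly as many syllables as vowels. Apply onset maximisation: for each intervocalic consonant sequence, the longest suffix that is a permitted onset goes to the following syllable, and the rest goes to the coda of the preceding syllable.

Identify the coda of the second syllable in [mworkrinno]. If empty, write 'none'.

n

Nuclei (vowels): o, i, o → 3 syllables.
σ1/σ2 boundary: /rkr/ splits as /r/ + /kr/ (/kr/ is the longest suffix that is a licit onset).
σ2/σ3 boundary: cluster /nn/ — the longest permitted-onset suffix is /n/; onset = /n/, preceding coda = /n/.
Putting it together: mwor.krin.no.
Syllable 2 is /krin/: onset /kr/, nucleus /i/, coda /n/.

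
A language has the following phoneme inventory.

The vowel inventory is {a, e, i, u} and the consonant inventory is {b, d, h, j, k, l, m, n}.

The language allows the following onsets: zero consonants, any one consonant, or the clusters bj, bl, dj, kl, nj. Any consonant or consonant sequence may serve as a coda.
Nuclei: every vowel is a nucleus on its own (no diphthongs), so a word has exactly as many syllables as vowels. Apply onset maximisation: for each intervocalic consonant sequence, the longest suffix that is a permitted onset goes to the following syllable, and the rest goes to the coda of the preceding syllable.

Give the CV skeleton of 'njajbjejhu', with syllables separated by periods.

CCVC.CCVC.CV

Nuclei (vowels): a, e, u → 3 syllables.
V1 /a/ – V2 /e/: /jbj/; trying suffixes from longest down, /bj/ is the first permitted one, so coda /j/ | onset /bj/.
V2 /e/ – V3 /u/: /jh/ — longest licit onset from the right is /h/, leaving /j/ as coda.
Result: njaj.bjej.hu.
Mapping each syllable to C/V: /njaj/ → CCVC, /bjej/ → CCVC, /hu/ → CV.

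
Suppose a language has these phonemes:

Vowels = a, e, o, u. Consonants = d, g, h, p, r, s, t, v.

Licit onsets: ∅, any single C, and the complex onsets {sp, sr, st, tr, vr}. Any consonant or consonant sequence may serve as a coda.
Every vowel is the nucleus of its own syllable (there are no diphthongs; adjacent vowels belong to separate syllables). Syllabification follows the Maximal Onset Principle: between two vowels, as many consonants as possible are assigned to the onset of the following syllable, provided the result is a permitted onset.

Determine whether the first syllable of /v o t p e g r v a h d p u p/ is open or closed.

closed

Nuclei (vowels): o, e, a, u → 4 syllables.
V1 /o/ – V2 /e/: /tp/ splits as /t/ + /p/ (/p/ is the longest suffix that is a licit onset).
V2 /e/ – V3 /a/: /grv/ — longest licit onset from the right is /v/, leaving /gr/ as coda.
V3 /a/ – V4 /u/: cluster /hdp/ — the longest permitted-onset suffix is /p/; onset = /p/, preceding coda = /hd/.
So the parse is vot.pegr.vahd.pup.
Syllable 1 is /vot/ with coda /t/, so it is closed.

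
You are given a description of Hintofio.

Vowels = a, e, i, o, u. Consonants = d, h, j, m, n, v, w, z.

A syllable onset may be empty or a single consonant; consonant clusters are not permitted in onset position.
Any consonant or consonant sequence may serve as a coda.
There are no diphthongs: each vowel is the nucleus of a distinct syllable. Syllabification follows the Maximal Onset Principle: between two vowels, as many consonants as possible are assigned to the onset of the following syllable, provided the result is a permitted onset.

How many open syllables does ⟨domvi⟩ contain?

Vowels present: o, i; each is a nucleus, giving 2 syllables.
/o…i/ gap (V1→V2): /mv/ — longest licit onset from the right is /v/, leaving /m/ as coda.
So the parse is dom.vi.
Classifying each syllable: /dom/ (closed), /vi/ (open).
Open syllables: 1.

1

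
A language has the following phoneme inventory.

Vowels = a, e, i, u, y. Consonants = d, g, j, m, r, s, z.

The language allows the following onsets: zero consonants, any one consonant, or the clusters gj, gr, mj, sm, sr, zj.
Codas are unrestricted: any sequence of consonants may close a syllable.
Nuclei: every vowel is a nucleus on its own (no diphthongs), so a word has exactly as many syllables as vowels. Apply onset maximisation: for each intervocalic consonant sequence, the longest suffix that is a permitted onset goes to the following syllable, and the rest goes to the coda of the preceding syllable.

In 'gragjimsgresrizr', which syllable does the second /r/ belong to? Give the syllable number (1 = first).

Vowels present: a, i, e, i; each is a nucleus, giving 4 syllables.
σ1/σ2 boundary: cluster /gj/ — /gj/ is itself a permitted onset, so the whole cluster goes right; preceding coda = ∅.
σ2/σ3 boundary: /msgr/ splits as /ms/ + /gr/ (/gr/ is the longest suffix that is a licit onset).
σ3/σ4 boundary: /sr/ is a licit onset in full, so it all attaches to the next syllable.
Putting it together: gra.gjims.gre.srizr.
The second /r/ is in the onset of syllable 3 (/gre/).

3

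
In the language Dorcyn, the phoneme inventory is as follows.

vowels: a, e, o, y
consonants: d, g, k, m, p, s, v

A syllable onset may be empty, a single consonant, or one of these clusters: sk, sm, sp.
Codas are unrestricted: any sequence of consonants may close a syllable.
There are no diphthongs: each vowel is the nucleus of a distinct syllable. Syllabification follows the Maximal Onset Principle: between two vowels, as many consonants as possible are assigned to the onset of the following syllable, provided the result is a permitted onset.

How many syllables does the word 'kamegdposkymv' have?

Vowels present: a, e, o, y; each is a nucleus, giving 4 syllables.

4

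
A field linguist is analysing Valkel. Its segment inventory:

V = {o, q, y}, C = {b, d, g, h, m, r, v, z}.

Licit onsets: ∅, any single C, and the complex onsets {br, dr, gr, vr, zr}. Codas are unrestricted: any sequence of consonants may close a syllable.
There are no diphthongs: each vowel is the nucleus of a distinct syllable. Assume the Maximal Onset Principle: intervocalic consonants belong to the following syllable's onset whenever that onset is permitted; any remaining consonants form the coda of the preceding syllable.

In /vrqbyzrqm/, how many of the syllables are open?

The vowels are q, y, q — 3 nuclei, so 3 syllables.
V1 /q/ – V2 /y/: just /b/ — single C goes to the following onset.
V2 /y/ – V3 /q/: /zr/ is a licit onset in full, so it all attaches to the next syllable.
Result: vrq.by.zrqm.
Classifying each syllable: /vrq/ (open), /by/ (open), /zrqm/ (closed).
Open syllables: 2.

2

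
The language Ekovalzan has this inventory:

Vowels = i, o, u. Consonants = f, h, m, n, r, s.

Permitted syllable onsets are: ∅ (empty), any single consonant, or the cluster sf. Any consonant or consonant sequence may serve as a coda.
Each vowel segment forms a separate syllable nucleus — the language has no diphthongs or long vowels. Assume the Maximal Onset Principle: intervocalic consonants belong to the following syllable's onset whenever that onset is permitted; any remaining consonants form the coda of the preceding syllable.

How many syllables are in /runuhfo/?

3

Vowels present: u, u, o; each is a nucleus, giving 3 syllables.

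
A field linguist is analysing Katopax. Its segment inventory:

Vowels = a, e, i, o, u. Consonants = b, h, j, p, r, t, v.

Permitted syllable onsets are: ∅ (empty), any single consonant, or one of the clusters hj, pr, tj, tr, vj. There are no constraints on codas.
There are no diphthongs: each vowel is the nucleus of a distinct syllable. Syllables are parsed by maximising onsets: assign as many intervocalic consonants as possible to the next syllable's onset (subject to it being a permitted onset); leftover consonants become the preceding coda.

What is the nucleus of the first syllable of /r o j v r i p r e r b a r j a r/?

o

Nuclei (vowels): o, i, e, a, a → 5 syllables.
The first nucleus (vowel 1 from the left) is /o/.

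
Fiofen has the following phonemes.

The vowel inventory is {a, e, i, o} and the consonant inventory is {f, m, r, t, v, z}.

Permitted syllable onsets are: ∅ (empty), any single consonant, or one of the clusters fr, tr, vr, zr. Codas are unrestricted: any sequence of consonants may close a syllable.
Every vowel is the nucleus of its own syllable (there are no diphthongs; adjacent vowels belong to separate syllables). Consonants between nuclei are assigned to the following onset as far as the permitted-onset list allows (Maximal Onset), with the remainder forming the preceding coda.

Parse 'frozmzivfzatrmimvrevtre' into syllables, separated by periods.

frozm.zivf.zatr.mim.vrev.tre

The vowels are o, i, a, i, e, e — 6 nuclei, so 6 syllables.
V1 /o/ – V2 /i/: /zmz/ — longest licit onset from the right is /z/, leaving /zm/ as coda.
V2 /i/ – V3 /a/: /vfz/ — longest licit onset from the right is /z/, leaving /vf/ as coda.
V3 /a/ – V4 /i/: /trm/ — longest licit onset from the right is /m/, leaving /tr/ as coda.
V4 /i/ – V5 /e/: /mvr/ splits as /m/ + /vr/ (/vr/ is the longest suffix that is a licit onset).
V5 /e/ – V6 /e/: /vtr/ — longest licit onset from the right is /tr/, leaving /v/ as coda.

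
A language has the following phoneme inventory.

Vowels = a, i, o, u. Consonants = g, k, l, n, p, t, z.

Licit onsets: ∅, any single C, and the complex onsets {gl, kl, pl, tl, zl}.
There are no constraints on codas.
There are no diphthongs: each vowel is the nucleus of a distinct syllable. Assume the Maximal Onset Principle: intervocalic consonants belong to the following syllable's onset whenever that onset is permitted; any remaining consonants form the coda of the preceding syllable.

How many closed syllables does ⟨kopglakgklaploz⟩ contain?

The vowels are o, a, a, o — 4 nuclei, so 4 syllables.
σ1/σ2 boundary: cluster /pgl/ — the longest permitted-onset suffix is /gl/; onset = /gl/, preceding coda = /p/.
σ2/σ3 boundary: cluster /kgkl/ — the longest permitted-onset suffix is /kl/; onset = /kl/, preceding coda = /kg/.
σ3/σ4 boundary: cluster /pl/ — /pl/ is itself a permitted onset, so the whole cluster goes right; preceding coda = ∅.
Syllabification: kop.glakg.kla.ploz.
Classifying each syllable: /kop/ (closed), /glakg/ (closed), /kla/ (open), /ploz/ (closed).
Closed syllables: 3.

3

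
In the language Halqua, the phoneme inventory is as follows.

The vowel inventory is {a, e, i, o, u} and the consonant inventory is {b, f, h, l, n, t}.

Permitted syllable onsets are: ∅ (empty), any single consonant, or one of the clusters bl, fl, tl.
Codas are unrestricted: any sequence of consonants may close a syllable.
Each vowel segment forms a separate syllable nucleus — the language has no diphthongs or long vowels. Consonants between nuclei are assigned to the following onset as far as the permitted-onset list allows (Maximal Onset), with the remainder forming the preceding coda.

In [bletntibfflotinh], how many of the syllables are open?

1

The vowels are e, i, o, i — 4 nuclei, so 4 syllables.
σ1/σ2 boundary: cluster /tnt/ — the longest permitted-onset suffix is /t/; onset = /t/, preceding coda = /tn/.
σ2/σ3 boundary: cluster /bffl/ — the longest permitted-onset suffix is /fl/; onset = /fl/, preceding coda = /bf/.
σ3/σ4 boundary: just /t/ — single C goes to the following onset.
Putting it together: bletn.tibf.flo.tinh.
Classifying each syllable: /bletn/ (closed), /tibf/ (closed), /flo/ (open), /tinh/ (closed).
Open syllables: 1.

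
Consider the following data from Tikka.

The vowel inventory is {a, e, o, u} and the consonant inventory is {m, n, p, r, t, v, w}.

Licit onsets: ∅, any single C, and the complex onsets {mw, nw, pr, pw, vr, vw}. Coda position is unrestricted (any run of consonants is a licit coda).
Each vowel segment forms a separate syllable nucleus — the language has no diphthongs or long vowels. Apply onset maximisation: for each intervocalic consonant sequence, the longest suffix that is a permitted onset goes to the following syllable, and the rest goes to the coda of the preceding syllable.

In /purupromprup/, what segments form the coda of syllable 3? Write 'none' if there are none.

m

Vowels present: u, u, o, u; each is a nucleus, giving 4 syllables.
σ1/σ2 boundary: /r/ → onset of the next syllable (single consonants are always licit onsets).
σ2/σ3 boundary: /pr/ is a licit onset in full, so it all attaches to the next syllable.
σ3/σ4 boundary: /mpr/ — longest licit onset from the right is /pr/, leaving /m/ as coda.
Result: pu.ru.prom.prup.
Syllable 3 is /prom/: onset /pr/, nucleus /o/, coda /m/.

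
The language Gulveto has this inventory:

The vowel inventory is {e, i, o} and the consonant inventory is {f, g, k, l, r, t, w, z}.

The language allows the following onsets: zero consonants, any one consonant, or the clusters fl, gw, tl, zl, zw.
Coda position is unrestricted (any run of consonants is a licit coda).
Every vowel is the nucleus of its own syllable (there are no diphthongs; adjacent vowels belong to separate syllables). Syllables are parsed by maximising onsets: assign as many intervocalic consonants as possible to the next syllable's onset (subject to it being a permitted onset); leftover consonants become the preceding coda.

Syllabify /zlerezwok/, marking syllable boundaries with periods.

The vowels are e, e, o — 3 nuclei, so 3 syllables.
Between /e/ (V1) and /e/ (V2): /r/ is a single consonant, so it becomes the next onset.
Between /e/ (V2) and /o/ (V3): /zw/ — entire cluster is a permitted onset → onset /zw/, coda ∅.

zle.re.zwok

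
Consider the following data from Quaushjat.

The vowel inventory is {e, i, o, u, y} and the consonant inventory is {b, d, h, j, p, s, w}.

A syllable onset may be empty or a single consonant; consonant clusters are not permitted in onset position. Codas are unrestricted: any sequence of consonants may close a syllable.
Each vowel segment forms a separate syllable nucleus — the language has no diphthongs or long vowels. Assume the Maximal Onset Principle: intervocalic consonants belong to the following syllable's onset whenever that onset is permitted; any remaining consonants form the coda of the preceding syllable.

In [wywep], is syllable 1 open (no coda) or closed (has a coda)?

open

The vowels are y, e — 2 nuclei, so 2 syllables.
/y…e/ gap (V1→V2): just /w/ — single C goes to the following onset.
Syllabification: wy.wep.
Syllable 1 is /wy/; it ends in its nucleus with no coda, so it is open.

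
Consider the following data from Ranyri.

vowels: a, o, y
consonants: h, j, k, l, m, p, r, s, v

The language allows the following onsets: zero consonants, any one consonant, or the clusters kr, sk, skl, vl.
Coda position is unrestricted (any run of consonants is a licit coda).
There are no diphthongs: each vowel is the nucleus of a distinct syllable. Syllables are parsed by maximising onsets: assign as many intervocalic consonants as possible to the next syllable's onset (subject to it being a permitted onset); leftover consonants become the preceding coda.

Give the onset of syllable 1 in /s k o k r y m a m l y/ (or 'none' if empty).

Nuclei (vowels): o, y, a, y → 4 syllables.
σ1/σ2 boundary: cluster /kr/ — /kr/ is itself a permitted onset, so the whole cluster goes right; preceding coda = ∅.
σ2/σ3 boundary: /m/ is a single consonant, so it becomes the next onset.
σ3/σ4 boundary: cluster /ml/ — the longest permitted-onset suffix is /l/; onset = /l/, preceding coda = /m/.
Result: sko.kry.mam.ly.
Syllable 1 is /sko/: onset /sk/, nucleus /o/, coda ∅.

sk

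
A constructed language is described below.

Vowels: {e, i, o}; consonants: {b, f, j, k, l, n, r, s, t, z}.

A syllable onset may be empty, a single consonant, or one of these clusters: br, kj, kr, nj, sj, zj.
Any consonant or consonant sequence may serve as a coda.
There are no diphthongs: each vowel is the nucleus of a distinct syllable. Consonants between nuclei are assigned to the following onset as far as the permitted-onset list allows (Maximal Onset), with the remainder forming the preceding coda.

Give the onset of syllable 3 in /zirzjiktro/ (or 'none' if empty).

r

Nuclei (vowels): i, i, o → 3 syllables.
/i…i/ gap (V1→V2): /rzj/ — longest licit onset from the right is /zj/, leaving /r/ as coda.
/i…o/ gap (V2→V3): cluster /ktr/ — the longest permitted-onset suffix is /r/; onset = /r/, preceding coda = /kt/.
Putting it together: zir.zjikt.ro.
Syllable 3 is /ro/: onset /r/, nucleus /o/, coda ∅.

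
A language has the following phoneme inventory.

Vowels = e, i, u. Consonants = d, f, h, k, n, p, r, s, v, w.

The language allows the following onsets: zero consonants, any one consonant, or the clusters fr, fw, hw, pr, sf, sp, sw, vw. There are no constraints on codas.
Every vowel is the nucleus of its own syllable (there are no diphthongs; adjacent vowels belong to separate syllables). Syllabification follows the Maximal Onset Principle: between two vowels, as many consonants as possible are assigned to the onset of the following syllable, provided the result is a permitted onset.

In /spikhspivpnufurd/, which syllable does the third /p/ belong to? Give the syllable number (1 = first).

Nuclei (vowels): i, i, u, u → 4 syllables.
V1 /i/ – V2 /i/: /khsp/; trying suffixes from longest down, /sp/ is the first permitted one, so coda /kh/ | onset /sp/.
V2 /i/ – V3 /u/: cluster /vpn/ — the longest permitted-onset suffix is /n/; onset = /n/, preceding coda = /vp/.
V3 /u/ – V4 /u/: /f/ is a single consonant, so it becomes the next onset.
So the parse is spikh.spivp.nu.furd.
The third /p/ is in the coda of syllable 2 (/spivp/).

2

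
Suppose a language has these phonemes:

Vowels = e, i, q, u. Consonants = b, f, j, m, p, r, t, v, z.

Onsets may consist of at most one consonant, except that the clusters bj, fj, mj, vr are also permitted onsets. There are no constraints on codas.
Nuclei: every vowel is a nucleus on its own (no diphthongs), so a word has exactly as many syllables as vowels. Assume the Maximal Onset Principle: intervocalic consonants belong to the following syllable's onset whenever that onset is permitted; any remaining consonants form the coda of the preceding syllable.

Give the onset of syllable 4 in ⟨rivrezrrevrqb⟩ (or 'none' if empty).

vr

The vowels are i, e, e, q — 4 nuclei, so 4 syllables.
Between /i/ (V1) and /e/ (V2): cluster /vr/ — /vr/ is itself a permitted onset, so the whole cluster goes right; preceding coda = ∅.
Between /e/ (V2) and /e/ (V3): /zrr/; trying suffixes from longest down, /r/ is the first permitted one, so coda /zr/ | onset /r/.
Between /e/ (V3) and /q/ (V4): /vr/ — entire cluster is a permitted onset → onset /vr/, coda ∅.
Syllabification: ri.vrezr.re.vrqb.
Syllable 4 is /vrqb/: onset /vr/, nucleus /q/, coda /b/.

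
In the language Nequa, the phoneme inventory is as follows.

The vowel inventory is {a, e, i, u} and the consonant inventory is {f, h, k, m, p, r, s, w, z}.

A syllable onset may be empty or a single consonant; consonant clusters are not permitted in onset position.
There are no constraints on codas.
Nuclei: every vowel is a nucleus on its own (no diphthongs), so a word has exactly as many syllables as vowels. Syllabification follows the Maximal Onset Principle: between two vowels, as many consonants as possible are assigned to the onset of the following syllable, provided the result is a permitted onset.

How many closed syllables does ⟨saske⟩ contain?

Nuclei (vowels): a, e → 2 syllables.
σ1/σ2 boundary: /sk/; trying suffixes from longest down, /k/ is the first permitted one, so coda /s/ | onset /k/.
Result: sas.ke.
Classifying each syllable: /sas/ (closed), /ke/ (open).
Closed syllables: 1.

1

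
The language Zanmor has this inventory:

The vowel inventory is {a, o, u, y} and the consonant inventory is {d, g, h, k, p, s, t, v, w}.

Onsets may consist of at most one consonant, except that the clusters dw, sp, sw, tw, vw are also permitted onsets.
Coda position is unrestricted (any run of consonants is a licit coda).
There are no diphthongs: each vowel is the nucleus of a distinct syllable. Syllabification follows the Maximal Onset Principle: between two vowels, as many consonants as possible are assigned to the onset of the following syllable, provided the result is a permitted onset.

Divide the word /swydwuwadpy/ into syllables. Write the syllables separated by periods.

swy.dwu.wad.py

Nuclei (vowels): y, u, a, y → 4 syllables.
σ1/σ2 boundary: cluster /dw/ — /dw/ is itself a permitted onset, so the whole cluster goes right; preceding coda = ∅.
σ2/σ3 boundary: /w/ → onset of the next syllable (single consonants are always licit onsets).
σ3/σ4 boundary: cluster /dp/ — the longest permitted-onset suffix is /p/; onset = /p/, preceding coda = /d/.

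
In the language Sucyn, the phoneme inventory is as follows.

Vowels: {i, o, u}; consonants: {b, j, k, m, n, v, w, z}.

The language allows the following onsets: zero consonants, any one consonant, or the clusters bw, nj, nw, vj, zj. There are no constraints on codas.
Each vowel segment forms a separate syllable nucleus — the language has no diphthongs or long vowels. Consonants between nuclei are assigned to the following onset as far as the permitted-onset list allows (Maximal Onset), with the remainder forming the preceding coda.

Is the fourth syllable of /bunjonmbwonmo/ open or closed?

open

Vowels present: u, o, o, o; each is a nucleus, giving 4 syllables.
V1 /u/ – V2 /o/: /nj/ is a licit onset in full, so it all attaches to the next syllable.
V2 /o/ – V3 /o/: cluster /nmbw/ — the longest permitted-onset suffix is /bw/; onset = /bw/, preceding coda = /nm/.
V3 /o/ – V4 /o/: cluster /nm/ — the longest permitted-onset suffix is /m/; onset = /m/, preceding coda = /n/.
Putting it together: bu.njonm.bwon.mo.
Syllable 4 is /mo/; it ends in its nucleus with no coda, so it is open.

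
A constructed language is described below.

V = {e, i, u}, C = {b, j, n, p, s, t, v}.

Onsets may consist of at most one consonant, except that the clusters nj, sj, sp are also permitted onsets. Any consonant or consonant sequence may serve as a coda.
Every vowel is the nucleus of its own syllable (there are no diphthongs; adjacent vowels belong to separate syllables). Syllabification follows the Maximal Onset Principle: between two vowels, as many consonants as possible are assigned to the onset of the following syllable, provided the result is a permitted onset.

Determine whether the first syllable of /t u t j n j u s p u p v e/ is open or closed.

The vowels are u, u, u, e — 4 nuclei, so 4 syllables.
/u…u/ gap (V1→V2): /tjnj/ — longest licit onset from the right is /nj/, leaving /tj/ as coda.
/u…u/ gap (V2→V3): /sp/ — entire cluster is a permitted onset → onset /sp/, coda ∅.
/u…e/ gap (V3→V4): /pv/; trying suffixes from longest down, /v/ is the first permitted one, so coda /p/ | onset /v/.
So the parse is tutj.nju.spup.ve.
Syllable 1 is /tutj/ with coda /tj/, so it is closed.

closed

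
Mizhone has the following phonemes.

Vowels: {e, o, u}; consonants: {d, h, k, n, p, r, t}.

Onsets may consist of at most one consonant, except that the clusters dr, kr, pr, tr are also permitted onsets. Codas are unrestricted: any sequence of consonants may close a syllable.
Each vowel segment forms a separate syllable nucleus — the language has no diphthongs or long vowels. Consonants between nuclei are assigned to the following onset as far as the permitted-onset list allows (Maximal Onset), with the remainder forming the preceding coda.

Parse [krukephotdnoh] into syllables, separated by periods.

Nuclei (vowels): u, e, o, o → 4 syllables.
V1 /u/ – V2 /e/: just /k/ — single C goes to the following onset.
V2 /e/ – V3 /o/: /ph/ splits as /p/ + /h/ (/h/ is the longest suffix that is a licit onset).
V3 /o/ – V4 /o/: cluster /tdn/ — the longest permitted-onset suffix is /n/; onset = /n/, preceding coda = /td/.

kru.kep.hotd.noh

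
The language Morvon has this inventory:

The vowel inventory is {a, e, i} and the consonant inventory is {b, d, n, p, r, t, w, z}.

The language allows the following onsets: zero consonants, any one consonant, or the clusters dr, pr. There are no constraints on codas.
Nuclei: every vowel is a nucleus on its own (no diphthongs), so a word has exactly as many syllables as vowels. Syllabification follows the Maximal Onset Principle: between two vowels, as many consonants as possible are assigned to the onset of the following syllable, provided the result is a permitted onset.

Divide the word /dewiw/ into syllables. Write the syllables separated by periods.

de.wiw

The vowels are e, i — 2 nuclei, so 2 syllables.
Between /e/ (V1) and /i/ (V2): just /w/ — single C goes to the following onset.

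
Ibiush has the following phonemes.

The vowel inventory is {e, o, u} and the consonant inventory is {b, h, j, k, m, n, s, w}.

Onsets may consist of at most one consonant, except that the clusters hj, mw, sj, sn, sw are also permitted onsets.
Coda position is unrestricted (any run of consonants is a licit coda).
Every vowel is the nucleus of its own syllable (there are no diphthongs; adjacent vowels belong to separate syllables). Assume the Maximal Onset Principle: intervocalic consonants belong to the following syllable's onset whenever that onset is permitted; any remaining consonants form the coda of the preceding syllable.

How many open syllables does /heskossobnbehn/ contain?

The vowels are e, o, o, e — 4 nuclei, so 4 syllables.
V1 /e/ – V2 /o/: /sk/ splits as /s/ + /k/ (/k/ is the longest suffix that is a licit onset).
V2 /o/ – V3 /o/: /ss/ — longest licit onset from the right is /s/, leaving /s/ as coda.
V3 /o/ – V4 /e/: /bnb/ — longest licit onset from the right is /b/, leaving /bn/ as coda.
Result: hes.kos.sobn.behn.
Classifying each syllable: /hes/ (closed), /kos/ (closed), /sobn/ (closed), /behn/ (closed).
Open syllables: 0.

0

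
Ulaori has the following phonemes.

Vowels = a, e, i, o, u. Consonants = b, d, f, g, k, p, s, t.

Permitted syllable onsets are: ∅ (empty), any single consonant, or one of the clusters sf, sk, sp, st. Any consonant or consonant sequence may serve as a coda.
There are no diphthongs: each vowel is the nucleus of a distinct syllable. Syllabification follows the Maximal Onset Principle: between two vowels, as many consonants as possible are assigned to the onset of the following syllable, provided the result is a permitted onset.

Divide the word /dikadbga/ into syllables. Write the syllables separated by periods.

di.kadb.ga

The vowels are i, a, a — 3 nuclei, so 3 syllables.
V1 /i/ – V2 /a/: /k/ → onset of the next syllable (single consonants are always licit onsets).
V2 /a/ – V3 /a/: cluster /dbg/ — the longest permitted-onset suffix is /g/; onset = /g/, preceding coda = /db/.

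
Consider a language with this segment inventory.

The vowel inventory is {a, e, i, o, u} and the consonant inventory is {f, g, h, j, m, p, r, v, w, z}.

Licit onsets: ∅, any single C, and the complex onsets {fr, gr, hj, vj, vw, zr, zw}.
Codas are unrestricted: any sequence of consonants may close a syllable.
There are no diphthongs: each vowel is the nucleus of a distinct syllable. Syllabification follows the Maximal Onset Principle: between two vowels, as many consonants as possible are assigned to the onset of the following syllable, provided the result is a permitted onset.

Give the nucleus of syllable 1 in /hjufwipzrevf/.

u

Nuclei (vowels): u, i, e → 3 syllables.
The first nucleus (vowel 1 from the left) is /u/.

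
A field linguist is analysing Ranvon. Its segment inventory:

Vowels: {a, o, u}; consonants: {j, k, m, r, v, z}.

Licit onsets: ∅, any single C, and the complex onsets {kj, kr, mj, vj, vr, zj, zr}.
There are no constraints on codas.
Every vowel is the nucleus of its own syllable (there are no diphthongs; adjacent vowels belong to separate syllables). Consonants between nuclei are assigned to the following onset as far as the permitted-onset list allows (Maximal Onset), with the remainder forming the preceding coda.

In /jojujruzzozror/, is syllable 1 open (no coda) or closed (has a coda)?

Nuclei (vowels): o, u, u, o, o → 5 syllables.
σ1/σ2 boundary: /j/ is a single consonant, so it becomes the next onset.
σ2/σ3 boundary: /jr/; trying suffixes from longest down, /r/ is the first permitted one, so coda /j/ | onset /r/.
σ3/σ4 boundary: cluster /zz/ — the longest permitted-onset suffix is /z/; onset = /z/, preceding coda = /z/.
σ4/σ5 boundary: /zr/ is a licit onset in full, so it all attaches to the next syllable.
Syllabification: jo.juj.ruz.zo.zror.
Syllable 1 is /jo/; it ends in its nucleus with no coda, so it is open.

open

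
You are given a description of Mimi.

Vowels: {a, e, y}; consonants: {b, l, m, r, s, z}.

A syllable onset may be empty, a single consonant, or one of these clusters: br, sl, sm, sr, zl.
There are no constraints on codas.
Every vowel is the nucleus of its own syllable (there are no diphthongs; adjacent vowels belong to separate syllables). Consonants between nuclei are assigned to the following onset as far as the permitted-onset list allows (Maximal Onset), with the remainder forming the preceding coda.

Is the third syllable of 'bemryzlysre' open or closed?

Nuclei (vowels): e, y, y, e → 4 syllables.
σ1/σ2 boundary: /mr/ splits as /m/ + /r/ (/r/ is the longest suffix that is a licit onset).
σ2/σ3 boundary: cluster /zl/ — /zl/ is itself a permitted onset, so the whole cluster goes right; preceding coda = ∅.
σ3/σ4 boundary: /sr/ is a licit onset in full, so it all attaches to the next syllable.
Result: bem.ry.zly.sre.
Syllable 3 is /zly/; it ends in its nucleus with no coda, so it is open.

open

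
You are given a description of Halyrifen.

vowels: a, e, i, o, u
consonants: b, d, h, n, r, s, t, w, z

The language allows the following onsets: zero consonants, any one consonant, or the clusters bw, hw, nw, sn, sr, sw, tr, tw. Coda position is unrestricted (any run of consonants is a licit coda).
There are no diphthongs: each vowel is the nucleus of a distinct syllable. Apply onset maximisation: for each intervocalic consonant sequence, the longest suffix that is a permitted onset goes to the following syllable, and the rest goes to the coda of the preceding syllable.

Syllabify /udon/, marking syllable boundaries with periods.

u.don

Vowels present: u, o; each is a nucleus, giving 2 syllables.
Between /u/ (V1) and /o/ (V2): /d/ → onset of the next syllable (single consonants are always licit onsets).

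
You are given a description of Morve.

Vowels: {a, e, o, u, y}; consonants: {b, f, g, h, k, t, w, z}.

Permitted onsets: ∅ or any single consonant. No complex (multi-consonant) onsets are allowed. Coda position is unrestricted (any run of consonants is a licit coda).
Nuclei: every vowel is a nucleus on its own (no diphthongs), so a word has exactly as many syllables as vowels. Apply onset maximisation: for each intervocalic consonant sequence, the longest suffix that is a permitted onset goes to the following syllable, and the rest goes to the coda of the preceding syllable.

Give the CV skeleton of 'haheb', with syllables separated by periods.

The vowels are a, e — 2 nuclei, so 2 syllables.
V1 /a/ – V2 /e/: /h/ → onset of the next syllable (single consonants are always licit onsets).
Putting it together: ha.heb.
Mapping each syllable to C/V: /ha/ → CV, /heb/ → CVC.

CV.CVC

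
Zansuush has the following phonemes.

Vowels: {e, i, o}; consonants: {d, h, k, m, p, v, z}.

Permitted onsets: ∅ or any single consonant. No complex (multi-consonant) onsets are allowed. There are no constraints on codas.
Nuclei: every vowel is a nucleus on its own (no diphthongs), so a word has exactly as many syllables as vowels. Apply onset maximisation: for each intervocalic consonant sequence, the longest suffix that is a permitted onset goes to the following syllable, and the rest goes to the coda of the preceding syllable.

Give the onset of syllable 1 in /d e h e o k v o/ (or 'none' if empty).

The vowels are e, e, o, o — 4 nuclei, so 4 syllables.
/e…e/ gap (V1→V2): /h/ → onset of the next syllable (single consonants are always licit onsets).
/e…o/ gap (V2→V3): nothing intervenes; syllable break is V.V.
/o…o/ gap (V3→V4): /kv/; trying suffixes from longest down, /v/ is the first permitted one, so coda /k/ | onset /v/.
So the parse is de.he.ok.vo.
Syllable 1 is /de/: onset /d/, nucleus /e/, coda ∅.

d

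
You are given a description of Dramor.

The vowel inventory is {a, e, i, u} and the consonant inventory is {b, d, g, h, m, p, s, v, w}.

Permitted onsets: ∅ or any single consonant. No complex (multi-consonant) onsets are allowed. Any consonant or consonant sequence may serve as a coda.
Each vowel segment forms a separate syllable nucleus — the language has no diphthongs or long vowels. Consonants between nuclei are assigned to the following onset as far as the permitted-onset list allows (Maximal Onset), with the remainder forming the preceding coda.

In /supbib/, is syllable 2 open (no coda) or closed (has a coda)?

closed

Vowels present: u, i; each is a nucleus, giving 2 syllables.
V1 /u/ – V2 /i/: /pb/; trying suffixes from longest down, /b/ is the first permitted one, so coda /p/ | onset /b/.
Putting it together: sup.bib.
Syllable 2 is /bib/ with coda /b/, so it is closed.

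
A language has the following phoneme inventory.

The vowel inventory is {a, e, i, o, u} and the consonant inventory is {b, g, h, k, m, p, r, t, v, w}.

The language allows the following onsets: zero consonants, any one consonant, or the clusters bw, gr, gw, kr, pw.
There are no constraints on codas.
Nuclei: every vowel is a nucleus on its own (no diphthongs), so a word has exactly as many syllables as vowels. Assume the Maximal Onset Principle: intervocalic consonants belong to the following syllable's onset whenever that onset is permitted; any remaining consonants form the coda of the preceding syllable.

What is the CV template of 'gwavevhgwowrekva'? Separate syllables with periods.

CCV.CVCC.CCVC.CVC.CV

Vowels present: a, e, o, e, a; each is a nucleus, giving 5 syllables.
Between /a/ (V1) and /e/ (V2): /v/ → onset of the next syllable (single consonants are always licit onsets).
Between /e/ (V2) and /o/ (V3): /vhgw/ — longest licit onset from the right is /gw/, leaving /vh/ as coda.
Between /o/ (V3) and /e/ (V4): /wr/ — longest licit onset from the right is /r/, leaving /w/ as coda.
Between /e/ (V4) and /a/ (V5): cluster /kv/ — the longest permitted-onset suffix is /v/; onset = /v/, preceding coda = /k/.
So the parse is gwa.vevh.gwow.rek.va.
Mapping each syllable to C/V: /gwa/ → CCV, /vevh/ → CVCC, /gwow/ → CCVC, /rek/ → CVC, /va/ → CV.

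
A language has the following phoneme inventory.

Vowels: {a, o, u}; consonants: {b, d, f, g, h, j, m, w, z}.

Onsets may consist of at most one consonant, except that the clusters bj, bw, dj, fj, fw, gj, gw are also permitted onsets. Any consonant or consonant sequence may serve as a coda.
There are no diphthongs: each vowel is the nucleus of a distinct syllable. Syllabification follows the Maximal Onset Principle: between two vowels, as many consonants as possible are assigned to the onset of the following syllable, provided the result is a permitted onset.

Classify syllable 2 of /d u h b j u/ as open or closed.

Vowels present: u, u; each is a nucleus, giving 2 syllables.
V1 /u/ – V2 /u/: /hbj/ — longest licit onset from the right is /bj/, leaving /h/ as coda.
So the parse is duh.bju.
Syllable 2 is /bju/; it ends in its nucleus with no coda, so it is open.

open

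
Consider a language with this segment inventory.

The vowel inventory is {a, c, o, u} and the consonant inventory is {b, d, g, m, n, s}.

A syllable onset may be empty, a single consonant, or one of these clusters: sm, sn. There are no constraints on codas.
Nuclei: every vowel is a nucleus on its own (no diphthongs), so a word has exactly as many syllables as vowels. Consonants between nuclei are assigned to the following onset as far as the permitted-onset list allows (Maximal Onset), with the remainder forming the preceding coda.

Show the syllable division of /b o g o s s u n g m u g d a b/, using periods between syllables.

bo.gos.sung.mug.dab

Nuclei (vowels): o, o, u, u, a → 5 syllables.
/o…o/ gap (V1→V2): /g/ is a single consonant, so it becomes the next onset.
/o…u/ gap (V2→V3): cluster /ss/ — the longest permitted-onset suffix is /s/; onset = /s/, preceding coda = /s/.
/u…u/ gap (V3→V4): cluster /ngm/ — the longest permitted-onset suffix is /m/; onset = /m/, preceding coda = /ng/.
/u…a/ gap (V4→V5): cluster /gd/ — the longest permitted-onset suffix is /d/; onset = /d/, preceding coda = /g/.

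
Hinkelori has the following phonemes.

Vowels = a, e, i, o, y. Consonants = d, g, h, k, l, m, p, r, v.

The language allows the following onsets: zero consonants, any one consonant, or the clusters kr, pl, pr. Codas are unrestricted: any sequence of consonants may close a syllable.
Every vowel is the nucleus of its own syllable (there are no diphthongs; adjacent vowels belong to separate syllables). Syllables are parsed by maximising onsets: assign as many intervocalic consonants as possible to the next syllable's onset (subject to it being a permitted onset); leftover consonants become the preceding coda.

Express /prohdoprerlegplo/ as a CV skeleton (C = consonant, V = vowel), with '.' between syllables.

Vowels present: o, o, e, e, o; each is a nucleus, giving 5 syllables.
/o…o/ gap (V1→V2): cluster /hd/ — the longest permitted-onset suffix is /d/; onset = /d/, preceding coda = /h/.
/o…e/ gap (V2→V3): /pr/ is a licit onset in full, so it all attaches to the next syllable.
/e…e/ gap (V3→V4): /rl/ splits as /r/ + /l/ (/l/ is the longest suffix that is a licit onset).
/e…o/ gap (V4→V5): /gpl/ — longest licit onset from the right is /pl/, leaving /g/ as coda.
So the parse is proh.do.prer.leg.plo.
Mapping each syllable to C/V: /proh/ → CCVC, /do/ → CV, /prer/ → CCVC, /leg/ → CVC, /plo/ → CCV.

CCVC.CV.CCVC.CVC.CCV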